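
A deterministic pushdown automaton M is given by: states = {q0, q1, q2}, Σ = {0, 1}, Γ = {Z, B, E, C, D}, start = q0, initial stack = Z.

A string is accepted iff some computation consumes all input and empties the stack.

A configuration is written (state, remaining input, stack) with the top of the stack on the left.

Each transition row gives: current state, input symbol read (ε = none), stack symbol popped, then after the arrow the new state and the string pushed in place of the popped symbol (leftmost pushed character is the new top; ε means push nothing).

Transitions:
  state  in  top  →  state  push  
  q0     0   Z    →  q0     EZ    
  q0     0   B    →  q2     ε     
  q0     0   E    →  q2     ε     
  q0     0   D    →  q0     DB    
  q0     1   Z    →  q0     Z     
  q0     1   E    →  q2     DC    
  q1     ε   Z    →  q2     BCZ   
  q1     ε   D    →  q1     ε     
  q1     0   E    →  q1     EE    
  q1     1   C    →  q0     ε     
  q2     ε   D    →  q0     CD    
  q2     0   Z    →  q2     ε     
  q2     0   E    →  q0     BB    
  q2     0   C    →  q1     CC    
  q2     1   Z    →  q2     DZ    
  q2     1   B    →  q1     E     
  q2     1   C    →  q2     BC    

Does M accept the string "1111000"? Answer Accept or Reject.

(q0, 1111000, Z)
  read 1, top Z: go to q0, push Z → (q0, 111000, Z)
  read 1, top Z: go to q0, push Z → (q0, 11000, Z)
  read 1, top Z: go to q0, push Z → (q0, 1000, Z)
  read 1, top Z: go to q0, push Z → (q0, 000, Z)
  read 0, top Z: go to q0, push EZ → (q0, 00, EZ)
  read 0, top E: go to q2, push ε → (q2, 0, Z)
  read 0, top Z: go to q2, push ε → (q2, ε, ε)
All input consumed and the stack is empty.

Accept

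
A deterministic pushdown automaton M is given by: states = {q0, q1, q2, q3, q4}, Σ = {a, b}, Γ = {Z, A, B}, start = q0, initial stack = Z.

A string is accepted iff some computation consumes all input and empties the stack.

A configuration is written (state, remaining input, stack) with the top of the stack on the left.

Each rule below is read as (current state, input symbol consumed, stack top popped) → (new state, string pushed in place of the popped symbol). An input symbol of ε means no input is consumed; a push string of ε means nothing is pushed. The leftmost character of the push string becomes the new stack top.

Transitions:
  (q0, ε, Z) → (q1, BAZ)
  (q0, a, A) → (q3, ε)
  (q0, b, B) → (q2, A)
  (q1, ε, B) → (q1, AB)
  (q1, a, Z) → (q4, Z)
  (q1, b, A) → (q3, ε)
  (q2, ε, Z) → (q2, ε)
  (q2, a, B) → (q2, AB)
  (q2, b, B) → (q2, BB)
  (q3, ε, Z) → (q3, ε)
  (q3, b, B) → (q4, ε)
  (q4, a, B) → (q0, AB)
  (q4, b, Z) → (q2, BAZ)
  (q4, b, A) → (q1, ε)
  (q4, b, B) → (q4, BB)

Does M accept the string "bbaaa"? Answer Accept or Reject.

(q0, bbaaa, Z) ⊢ (q1, bbaaa, BAZ) ⊢ (q1, bbaaa, ABAZ) ⊢ (q3, baaa, BAZ) ⊢ (q4, aaa, AZ)
No transition applies at (q4, aaa, AZ); input not fully consumed.

Reject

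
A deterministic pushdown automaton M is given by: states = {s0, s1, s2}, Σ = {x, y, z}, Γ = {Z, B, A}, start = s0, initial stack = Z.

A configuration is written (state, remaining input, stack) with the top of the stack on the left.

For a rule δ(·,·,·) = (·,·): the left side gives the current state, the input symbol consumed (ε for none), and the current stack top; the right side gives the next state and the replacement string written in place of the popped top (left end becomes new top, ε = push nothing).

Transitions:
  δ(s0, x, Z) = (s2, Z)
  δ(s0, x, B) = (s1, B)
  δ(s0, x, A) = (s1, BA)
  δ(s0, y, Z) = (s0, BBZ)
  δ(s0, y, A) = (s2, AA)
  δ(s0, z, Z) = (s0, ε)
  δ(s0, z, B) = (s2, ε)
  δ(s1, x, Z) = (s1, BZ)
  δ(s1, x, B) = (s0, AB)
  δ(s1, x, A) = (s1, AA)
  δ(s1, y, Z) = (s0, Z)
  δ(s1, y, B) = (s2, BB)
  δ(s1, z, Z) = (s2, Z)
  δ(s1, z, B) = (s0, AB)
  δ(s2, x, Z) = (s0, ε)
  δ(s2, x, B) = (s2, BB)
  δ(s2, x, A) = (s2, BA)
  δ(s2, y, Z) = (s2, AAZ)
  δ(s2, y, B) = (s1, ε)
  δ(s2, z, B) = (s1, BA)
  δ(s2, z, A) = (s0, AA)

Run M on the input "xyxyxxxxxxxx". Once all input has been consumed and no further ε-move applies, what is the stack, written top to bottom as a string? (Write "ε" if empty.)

AAAAAAAAAAZ

(s0, xyxyxxxxxxxx, Z)
  read x, top Z: go to s2, push Z → (s2, yxyxxxxxxxx, Z)
  read y, top Z: go to s2, push AAZ → (s2, xyxxxxxxxx, AAZ)
  read x, top A: go to s2, push BA → (s2, yxxxxxxxx, BAAZ)
  read y, top B: go to s1, push ε → (s1, xxxxxxxx, AAZ)
  read x, top A: go to s1, push AA → (s1, xxxxxxx, AAAZ)
  read x, top A: go to s1, push AA → (s1, xxxxxx, AAAAZ)
  read x, top A: go to s1, push AA → (s1, xxxxx, AAAAAZ)
  read x, top A: go to s1, push AA → (s1, xxxx, AAAAAAZ)
  read x, top A: go to s1, push AA → (s1, xxx, AAAAAAAZ)
  read x, top A: go to s1, push AA → (s1, xx, AAAAAAAAZ)
  read x, top A: go to s1, push AA → (s1, x, AAAAAAAAAZ)
  read x, top A: go to s1, push AA → (s1, ε, AAAAAAAAAAZ)
All input consumed in state s1 with stack AAAAAAAAAAZ.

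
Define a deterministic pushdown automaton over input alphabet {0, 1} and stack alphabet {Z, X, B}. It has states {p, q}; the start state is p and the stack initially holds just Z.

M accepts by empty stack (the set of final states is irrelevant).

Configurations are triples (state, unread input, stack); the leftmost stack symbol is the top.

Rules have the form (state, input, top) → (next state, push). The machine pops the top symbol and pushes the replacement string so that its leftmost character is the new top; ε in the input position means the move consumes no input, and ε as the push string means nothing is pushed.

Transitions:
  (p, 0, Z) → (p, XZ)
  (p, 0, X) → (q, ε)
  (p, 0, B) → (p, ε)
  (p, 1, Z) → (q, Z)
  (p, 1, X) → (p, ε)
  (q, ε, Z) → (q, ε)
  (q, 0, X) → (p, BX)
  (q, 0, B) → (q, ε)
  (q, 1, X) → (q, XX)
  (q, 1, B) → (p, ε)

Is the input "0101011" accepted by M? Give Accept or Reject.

(p, 0101011, Z)
  read 0, top Z: go to p, push XZ → (p, 101011, XZ)
  read 1, top X: go to p, push ε → (p, 01011, Z)
  read 0, top Z: go to p, push XZ → (p, 1011, XZ)
  read 1, top X: go to p, push ε → (p, 011, Z)
  read 0, top Z: go to p, push XZ → (p, 11, XZ)
  read 1, top X: go to p, push ε → (p, 1, Z)
  read 1, top Z: go to q, push Z → (q, ε, Z)
  ε-move, top Z: go to q, push ε → (q, ε, ε)
All input consumed and the stack is empty.

Accept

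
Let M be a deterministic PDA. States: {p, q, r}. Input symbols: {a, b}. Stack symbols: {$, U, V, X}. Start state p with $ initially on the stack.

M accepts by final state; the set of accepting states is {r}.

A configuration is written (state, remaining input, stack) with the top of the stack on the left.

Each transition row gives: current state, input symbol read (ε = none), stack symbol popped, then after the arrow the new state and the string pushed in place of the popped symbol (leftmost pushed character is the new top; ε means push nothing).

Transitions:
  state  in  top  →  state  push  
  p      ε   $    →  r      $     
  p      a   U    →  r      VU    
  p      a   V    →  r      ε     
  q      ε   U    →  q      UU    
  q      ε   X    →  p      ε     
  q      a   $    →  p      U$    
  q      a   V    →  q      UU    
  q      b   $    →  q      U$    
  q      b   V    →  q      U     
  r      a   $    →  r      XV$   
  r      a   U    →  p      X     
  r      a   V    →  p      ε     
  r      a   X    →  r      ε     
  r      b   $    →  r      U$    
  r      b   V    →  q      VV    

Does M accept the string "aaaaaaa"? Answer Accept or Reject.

Accept

(p, aaaaaaa, $) ⊢ (r, aaaaaaa, $) ⊢ (r, aaaaaa, XV$) ⊢ (r, aaaaa, V$) ⊢ (p, aaaa, $) ⊢ (r, aaaa, $) ⊢ (r, aaa, XV$) ⊢ (r, aa, V$) ⊢ (p, a, $) ⊢ (r, a, $) ⊢ (r, ε, XV$)
All input consumed; state r ∈ F.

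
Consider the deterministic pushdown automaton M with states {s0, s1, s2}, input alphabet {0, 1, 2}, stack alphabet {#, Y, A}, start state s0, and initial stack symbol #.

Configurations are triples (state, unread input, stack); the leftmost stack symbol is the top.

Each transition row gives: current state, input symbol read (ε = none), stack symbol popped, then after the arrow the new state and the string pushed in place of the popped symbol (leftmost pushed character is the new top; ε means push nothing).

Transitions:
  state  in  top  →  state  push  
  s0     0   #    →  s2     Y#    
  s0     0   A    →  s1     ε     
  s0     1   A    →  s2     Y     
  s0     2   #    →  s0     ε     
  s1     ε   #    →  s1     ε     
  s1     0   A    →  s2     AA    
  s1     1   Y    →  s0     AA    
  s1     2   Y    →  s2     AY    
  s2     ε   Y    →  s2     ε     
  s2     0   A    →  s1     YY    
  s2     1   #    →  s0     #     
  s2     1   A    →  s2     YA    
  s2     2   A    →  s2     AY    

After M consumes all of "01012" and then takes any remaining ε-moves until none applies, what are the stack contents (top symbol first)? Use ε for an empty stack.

(s0, 01012, #)
  read 0, top #: go to s2, push Y# → (s2, 1012, Y#)
  ε-move, top Y: go to s2, push ε → (s2, 1012, #)
  read 1, top #: go to s0, push # → (s0, 012, #)
  read 0, top #: go to s2, push Y# → (s2, 12, Y#)
  ε-move, top Y: go to s2, push ε → (s2, 12, #)
  read 1, top #: go to s0, push # → (s0, 2, #)
  read 2, top #: go to s0, push ε → (s0, ε, ε)
All input consumed in state s0 with stack ε.

ε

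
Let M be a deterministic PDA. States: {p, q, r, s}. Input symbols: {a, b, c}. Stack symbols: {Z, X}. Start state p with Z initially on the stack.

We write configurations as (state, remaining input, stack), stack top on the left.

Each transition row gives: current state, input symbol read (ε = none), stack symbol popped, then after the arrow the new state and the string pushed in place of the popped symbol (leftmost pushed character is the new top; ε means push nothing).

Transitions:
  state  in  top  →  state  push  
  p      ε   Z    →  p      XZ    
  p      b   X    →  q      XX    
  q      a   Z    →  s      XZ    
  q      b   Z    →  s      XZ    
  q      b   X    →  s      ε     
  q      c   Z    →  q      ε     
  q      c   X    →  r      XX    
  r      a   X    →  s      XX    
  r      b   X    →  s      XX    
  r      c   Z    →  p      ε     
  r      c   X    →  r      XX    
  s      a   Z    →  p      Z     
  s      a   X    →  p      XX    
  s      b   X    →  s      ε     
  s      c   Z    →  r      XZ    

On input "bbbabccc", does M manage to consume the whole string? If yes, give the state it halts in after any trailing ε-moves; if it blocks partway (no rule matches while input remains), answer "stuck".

r

(p, bbbabccc, Z) ⊢ (p, bbbabccc, XZ) ⊢ (q, bbabccc, XXZ) ⊢ (s, babccc, XZ) ⊢ (s, abccc, Z) ⊢ (p, bccc, Z) ⊢ (p, bccc, XZ) ⊢ (q, ccc, XXZ) ⊢ (r, cc, XXXZ) ⊢ (r, c, XXXXZ) ⊢ (r, ε, XXXXXZ)
All input consumed; M is in state r.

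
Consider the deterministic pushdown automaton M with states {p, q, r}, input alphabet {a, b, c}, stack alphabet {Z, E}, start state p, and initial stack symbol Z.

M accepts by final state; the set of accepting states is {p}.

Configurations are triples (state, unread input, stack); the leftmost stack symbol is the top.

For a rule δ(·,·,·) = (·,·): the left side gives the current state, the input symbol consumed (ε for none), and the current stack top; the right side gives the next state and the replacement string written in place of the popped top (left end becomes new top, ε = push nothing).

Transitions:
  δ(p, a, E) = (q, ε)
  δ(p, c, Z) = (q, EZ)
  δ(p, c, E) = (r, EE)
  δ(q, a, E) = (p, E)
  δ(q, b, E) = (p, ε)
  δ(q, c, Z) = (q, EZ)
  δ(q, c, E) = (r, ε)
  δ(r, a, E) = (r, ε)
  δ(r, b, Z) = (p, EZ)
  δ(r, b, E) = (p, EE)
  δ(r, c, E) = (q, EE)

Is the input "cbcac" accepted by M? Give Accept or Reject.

(p, cbcac, Z) ⊢ (q, bcac, EZ) ⊢ (p, cac, Z) ⊢ (q, ac, EZ) ⊢ (p, c, EZ) ⊢ (r, ε, EEZ)
All input consumed; state r ∉ F and no further ε-move applies.

Reject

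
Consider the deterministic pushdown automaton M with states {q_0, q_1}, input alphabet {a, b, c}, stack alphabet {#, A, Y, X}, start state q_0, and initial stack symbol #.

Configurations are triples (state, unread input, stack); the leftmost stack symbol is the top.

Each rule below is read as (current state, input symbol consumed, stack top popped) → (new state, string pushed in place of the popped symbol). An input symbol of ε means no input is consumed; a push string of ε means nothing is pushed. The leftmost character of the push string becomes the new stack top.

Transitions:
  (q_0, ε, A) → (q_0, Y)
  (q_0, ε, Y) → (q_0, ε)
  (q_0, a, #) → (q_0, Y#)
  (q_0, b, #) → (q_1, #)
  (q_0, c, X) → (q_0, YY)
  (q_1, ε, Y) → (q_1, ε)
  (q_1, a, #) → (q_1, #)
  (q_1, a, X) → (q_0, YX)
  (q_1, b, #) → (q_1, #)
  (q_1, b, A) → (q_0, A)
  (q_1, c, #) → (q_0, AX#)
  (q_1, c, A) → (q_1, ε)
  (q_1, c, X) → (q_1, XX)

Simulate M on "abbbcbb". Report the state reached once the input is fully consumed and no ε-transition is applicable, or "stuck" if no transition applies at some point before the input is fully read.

(q_0, abbbcbb, #) ⊢ (q_0, bbbcbb, Y#) ⊢ (q_0, bbbcbb, #) ⊢ (q_1, bbcbb, #) ⊢ (q_1, bcbb, #) ⊢ (q_1, cbb, #) ⊢ (q_0, bb, AX#) ⊢ (q_0, bb, YX#) ⊢ (q_0, bb, X#)
No transition for (q_0, b, top X); M blocks with input bb remaining.

stuck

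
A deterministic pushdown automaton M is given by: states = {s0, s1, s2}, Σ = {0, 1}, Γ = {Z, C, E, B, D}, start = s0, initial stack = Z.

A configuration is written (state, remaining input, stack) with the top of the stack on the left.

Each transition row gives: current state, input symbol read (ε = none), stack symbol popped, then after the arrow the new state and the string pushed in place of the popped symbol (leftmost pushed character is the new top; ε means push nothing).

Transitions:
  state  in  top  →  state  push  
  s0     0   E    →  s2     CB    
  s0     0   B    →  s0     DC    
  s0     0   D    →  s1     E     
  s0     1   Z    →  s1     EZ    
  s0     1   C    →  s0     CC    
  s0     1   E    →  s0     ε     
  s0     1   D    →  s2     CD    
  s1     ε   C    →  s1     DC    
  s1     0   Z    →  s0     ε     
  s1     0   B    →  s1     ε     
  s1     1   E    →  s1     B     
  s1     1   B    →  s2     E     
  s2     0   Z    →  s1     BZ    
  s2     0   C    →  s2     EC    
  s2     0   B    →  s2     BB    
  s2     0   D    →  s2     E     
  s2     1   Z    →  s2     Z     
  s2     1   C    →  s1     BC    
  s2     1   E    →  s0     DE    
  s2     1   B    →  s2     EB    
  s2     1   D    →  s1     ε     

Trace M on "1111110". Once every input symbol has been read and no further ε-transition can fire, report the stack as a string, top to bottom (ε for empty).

(s0, 1111110, Z)
  read 1, top Z: go to s1, push EZ → (s1, 111110, EZ)
  read 1, top E: go to s1, push B → (s1, 11110, BZ)
  read 1, top B: go to s2, push E → (s2, 1110, EZ)
  read 1, top E: go to s0, push DE → (s0, 110, DEZ)
  read 1, top D: go to s2, push CD → (s2, 10, CDEZ)
  read 1, top C: go to s1, push BC → (s1, 0, BCDEZ)
  read 0, top B: go to s1, push ε → (s1, ε, CDEZ)
  ε-move, top C: go to s1, push DC → (s1, ε, DCDEZ)
All input consumed in state s1 with stack DCDEZ.

DCDEZ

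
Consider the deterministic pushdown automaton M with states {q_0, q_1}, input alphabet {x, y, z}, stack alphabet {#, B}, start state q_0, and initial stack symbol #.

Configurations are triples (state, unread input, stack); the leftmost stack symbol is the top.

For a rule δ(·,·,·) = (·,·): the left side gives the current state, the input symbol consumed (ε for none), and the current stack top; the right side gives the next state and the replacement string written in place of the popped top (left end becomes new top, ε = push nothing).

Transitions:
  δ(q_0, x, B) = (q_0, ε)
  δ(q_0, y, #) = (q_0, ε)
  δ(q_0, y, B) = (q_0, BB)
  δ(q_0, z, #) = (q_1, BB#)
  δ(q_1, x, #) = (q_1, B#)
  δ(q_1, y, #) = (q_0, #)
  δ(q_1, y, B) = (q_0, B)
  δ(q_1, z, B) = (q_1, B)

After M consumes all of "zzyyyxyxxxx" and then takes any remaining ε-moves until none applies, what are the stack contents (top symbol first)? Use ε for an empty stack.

(q_0, zzyyyxyxxxx, #)
  read z, top #: go to q_1, push BB# → (q_1, zyyyxyxxxx, BB#)
  read z, top B: go to q_1, push B → (q_1, yyyxyxxxx, BB#)
  read y, top B: go to q_0, push B → (q_0, yyxyxxxx, BB#)
  read y, top B: go to q_0, push BB → (q_0, yxyxxxx, BBB#)
  read y, top B: go to q_0, push BB → (q_0, xyxxxx, BBBB#)
  read x, top B: go to q_0, push ε → (q_0, yxxxx, BBB#)
  read y, top B: go to q_0, push BB → (q_0, xxxx, BBBB#)
  read x, top B: go to q_0, push ε → (q_0, xxx, BBB#)
  read x, top B: go to q_0, push ε → (q_0, xx, BB#)
  read x, top B: go to q_0, push ε → (q_0, x, B#)
  read x, top B: go to q_0, push ε → (q_0, ε, #)
All input consumed in state q_0 with stack #.

#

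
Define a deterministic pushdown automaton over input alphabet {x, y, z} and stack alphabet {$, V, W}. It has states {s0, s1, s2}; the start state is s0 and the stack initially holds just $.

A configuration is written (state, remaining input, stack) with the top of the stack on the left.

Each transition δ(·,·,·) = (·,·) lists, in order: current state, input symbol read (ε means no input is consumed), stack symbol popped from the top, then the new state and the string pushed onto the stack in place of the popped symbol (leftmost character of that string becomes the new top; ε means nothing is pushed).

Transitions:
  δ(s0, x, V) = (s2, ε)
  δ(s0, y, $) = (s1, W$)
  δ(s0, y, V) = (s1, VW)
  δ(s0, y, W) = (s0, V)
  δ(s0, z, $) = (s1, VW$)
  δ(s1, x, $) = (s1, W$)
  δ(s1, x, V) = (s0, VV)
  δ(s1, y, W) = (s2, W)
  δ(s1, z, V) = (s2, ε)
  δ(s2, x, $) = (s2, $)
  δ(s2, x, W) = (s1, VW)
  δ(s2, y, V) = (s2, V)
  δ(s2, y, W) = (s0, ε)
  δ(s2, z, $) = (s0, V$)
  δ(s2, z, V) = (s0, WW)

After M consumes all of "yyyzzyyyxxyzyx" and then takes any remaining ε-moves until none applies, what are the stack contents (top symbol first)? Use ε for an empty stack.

(s0, yyyzzyyyxxyzyx, $) ⊢ (s1, yyzzyyyxxyzyx, W$) ⊢ (s2, yzzyyyxxyzyx, W$) ⊢ (s0, zzyyyxxyzyx, $) ⊢ (s1, zyyyxxyzyx, VW$) ⊢ (s2, yyyxxyzyx, W$) ⊢ (s0, yyxxyzyx, $) ⊢ (s1, yxxyzyx, W$) ⊢ (s2, xxyzyx, W$) ⊢ (s1, xyzyx, VW$) ⊢ (s0, yzyx, VVW$) ⊢ (s1, zyx, VWVW$) ⊢ (s2, yx, WVW$) ⊢ (s0, x, VW$) ⊢ (s2, ε, W$)
All input consumed in state s2 with stack W$.

W$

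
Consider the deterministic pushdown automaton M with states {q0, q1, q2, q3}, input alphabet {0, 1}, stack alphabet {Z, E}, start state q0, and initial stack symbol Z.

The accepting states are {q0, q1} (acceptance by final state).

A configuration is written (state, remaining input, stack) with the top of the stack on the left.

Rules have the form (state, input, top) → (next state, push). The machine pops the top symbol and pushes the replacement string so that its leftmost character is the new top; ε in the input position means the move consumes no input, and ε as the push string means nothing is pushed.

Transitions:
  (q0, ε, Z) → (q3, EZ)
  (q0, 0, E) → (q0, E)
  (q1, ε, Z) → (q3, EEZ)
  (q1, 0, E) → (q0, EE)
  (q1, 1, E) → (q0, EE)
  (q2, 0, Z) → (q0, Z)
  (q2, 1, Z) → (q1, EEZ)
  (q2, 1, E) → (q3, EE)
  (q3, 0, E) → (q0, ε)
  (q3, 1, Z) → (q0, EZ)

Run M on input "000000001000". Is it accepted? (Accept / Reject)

(q0, 000000001000, Z)
  ε-move, top Z: go to q3, push EZ → (q3, 000000001000, EZ)
  read 0, top E: go to q0, push ε → (q0, 00000001000, Z)
  ε-move, top Z: go to q3, push EZ → (q3, 00000001000, EZ)
  read 0, top E: go to q0, push ε → (q0, 0000001000, Z)
  ε-move, top Z: go to q3, push EZ → (q3, 0000001000, EZ)
  read 0, top E: go to q0, push ε → (q0, 000001000, Z)
  ε-move, top Z: go to q3, push EZ → (q3, 000001000, EZ)
  read 0, top E: go to q0, push ε → (q0, 00001000, Z)
  ε-move, top Z: go to q3, push EZ → (q3, 00001000, EZ)
  read 0, top E: go to q0, push ε → (q0, 0001000, Z)
  ε-move, top Z: go to q3, push EZ → (q3, 0001000, EZ)
  read 0, top E: go to q0, push ε → (q0, 001000, Z)
  ε-move, top Z: go to q3, push EZ → (q3, 001000, EZ)
  read 0, top E: go to q0, push ε → (q0, 01000, Z)
  ε-move, top Z: go to q3, push EZ → (q3, 01000, EZ)
  read 0, top E: go to q0, push ε → (q0, 1000, Z)
  ε-move, top Z: go to q3, push EZ → (q3, 1000, EZ)
No transition applies at (q3, 1000, EZ); input not fully consumed.

Reject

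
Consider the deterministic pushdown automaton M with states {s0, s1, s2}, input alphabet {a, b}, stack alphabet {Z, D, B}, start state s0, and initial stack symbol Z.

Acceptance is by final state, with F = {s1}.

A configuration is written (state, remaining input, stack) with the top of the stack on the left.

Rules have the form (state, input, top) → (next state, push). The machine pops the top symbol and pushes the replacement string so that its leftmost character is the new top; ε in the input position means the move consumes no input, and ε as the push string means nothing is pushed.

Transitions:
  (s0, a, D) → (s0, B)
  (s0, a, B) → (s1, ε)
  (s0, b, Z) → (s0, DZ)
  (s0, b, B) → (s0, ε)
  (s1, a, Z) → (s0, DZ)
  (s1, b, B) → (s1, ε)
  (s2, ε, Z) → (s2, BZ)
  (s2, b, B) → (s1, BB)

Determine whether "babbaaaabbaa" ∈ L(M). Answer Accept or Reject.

Accept

(s0, babbaaaabbaa, Z) ⊢ (s0, abbaaaabbaa, DZ) ⊢ (s0, bbaaaabbaa, BZ) ⊢ (s0, baaaabbaa, Z) ⊢ (s0, aaaabbaa, DZ) ⊢ (s0, aaabbaa, BZ) ⊢ (s1, aabbaa, Z) ⊢ (s0, abbaa, DZ) ⊢ (s0, bbaa, BZ) ⊢ (s0, baa, Z) ⊢ (s0, aa, DZ) ⊢ (s0, a, BZ) ⊢ (s1, ε, Z)
All input consumed; state s1 ∈ F.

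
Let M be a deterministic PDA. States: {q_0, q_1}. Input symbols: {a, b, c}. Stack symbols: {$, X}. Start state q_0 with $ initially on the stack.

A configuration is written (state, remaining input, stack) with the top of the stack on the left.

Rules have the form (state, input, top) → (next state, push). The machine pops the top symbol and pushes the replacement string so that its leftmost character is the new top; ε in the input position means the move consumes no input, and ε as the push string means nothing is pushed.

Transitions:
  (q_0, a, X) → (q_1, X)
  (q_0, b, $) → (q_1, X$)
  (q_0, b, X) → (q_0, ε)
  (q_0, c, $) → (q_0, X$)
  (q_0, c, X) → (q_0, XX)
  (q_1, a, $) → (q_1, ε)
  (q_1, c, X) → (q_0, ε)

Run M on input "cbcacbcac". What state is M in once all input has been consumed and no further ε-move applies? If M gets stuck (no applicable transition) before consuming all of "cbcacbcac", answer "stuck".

(q_0, cbcacbcac, $)
  read c, top $: go to q_0, push X$ → (q_0, bcacbcac, X$)
  read b, top X: go to q_0, push ε → (q_0, cacbcac, $)
  read c, top $: go to q_0, push X$ → (q_0, acbcac, X$)
  read a, top X: go to q_1, push X → (q_1, cbcac, X$)
  read c, top X: go to q_0, push ε → (q_0, bcac, $)
  read b, top $: go to q_1, push X$ → (q_1, cac, X$)
  read c, top X: go to q_0, push ε → (q_0, ac, $)
No transition for (q_0, a, top $); M blocks with input ac remaining.

stuck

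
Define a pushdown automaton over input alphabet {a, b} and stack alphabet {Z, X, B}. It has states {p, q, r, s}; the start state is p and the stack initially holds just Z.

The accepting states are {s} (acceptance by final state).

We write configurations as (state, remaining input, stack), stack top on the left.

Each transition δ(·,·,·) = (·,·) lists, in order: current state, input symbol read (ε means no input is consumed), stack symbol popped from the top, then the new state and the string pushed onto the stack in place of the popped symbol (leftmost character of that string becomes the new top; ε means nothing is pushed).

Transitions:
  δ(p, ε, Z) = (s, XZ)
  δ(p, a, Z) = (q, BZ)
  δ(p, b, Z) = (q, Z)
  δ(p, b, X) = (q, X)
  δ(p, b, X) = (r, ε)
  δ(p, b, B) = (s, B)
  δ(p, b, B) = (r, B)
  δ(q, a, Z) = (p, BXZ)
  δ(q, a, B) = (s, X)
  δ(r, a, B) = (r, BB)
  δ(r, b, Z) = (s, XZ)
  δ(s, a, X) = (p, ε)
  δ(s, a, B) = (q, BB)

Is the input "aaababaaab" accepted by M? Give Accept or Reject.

Accept

One accepting computation: (p, aaababaaab, Z) ⊢ (q, aababaaab, BZ) ⊢ (s, ababaaab, XZ) ⊢ (p, babaaab, Z) ⊢ (q, abaaab, Z) ⊢ (p, baaab, BXZ) ⊢ (s, aaab, BXZ) ⊢ (q, aab, BBXZ) ⊢ (s, ab, XBXZ) ⊢ (p, b, BXZ) ⊢ (s, ε, BXZ)
All input consumed and state s ∈ F.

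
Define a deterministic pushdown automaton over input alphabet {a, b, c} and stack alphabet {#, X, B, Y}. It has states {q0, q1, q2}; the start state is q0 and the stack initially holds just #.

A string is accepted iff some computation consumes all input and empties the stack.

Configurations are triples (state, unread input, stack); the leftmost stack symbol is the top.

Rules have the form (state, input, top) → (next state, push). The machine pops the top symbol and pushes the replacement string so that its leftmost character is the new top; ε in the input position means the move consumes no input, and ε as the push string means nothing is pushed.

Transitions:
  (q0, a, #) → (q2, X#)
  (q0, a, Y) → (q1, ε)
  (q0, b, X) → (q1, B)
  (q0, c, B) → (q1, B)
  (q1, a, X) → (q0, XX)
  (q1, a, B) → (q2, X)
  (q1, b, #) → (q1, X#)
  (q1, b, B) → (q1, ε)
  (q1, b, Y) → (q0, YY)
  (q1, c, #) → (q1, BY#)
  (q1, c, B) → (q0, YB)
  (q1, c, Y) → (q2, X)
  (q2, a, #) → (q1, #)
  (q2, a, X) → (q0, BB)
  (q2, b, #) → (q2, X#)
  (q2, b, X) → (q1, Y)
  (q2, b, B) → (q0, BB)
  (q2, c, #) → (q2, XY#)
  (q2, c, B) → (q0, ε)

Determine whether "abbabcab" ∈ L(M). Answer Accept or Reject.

(q0, abbabcab, #)
  read a, top #: go to q2, push X# → (q2, bbabcab, X#)
  read b, top X: go to q1, push Y → (q1, babcab, Y#)
  read b, top Y: go to q0, push YY → (q0, abcab, YY#)
  read a, top Y: go to q1, push ε → (q1, bcab, Y#)
  read b, top Y: go to q0, push YY → (q0, cab, YY#)
No transition applies at (q0, cab, YY#); input not fully consumed.

Reject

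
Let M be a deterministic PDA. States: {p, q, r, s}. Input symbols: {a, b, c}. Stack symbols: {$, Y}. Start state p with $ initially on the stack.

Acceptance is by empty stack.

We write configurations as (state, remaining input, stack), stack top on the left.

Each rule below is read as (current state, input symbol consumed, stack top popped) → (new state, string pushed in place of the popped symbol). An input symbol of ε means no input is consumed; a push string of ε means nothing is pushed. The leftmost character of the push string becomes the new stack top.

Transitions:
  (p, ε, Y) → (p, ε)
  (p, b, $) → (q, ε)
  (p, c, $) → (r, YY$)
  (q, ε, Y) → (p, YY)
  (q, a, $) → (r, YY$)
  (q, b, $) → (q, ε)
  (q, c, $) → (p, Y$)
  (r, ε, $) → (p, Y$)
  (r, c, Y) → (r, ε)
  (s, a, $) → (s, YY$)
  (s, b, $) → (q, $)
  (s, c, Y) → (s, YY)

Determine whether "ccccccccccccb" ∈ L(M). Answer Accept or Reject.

Accept

(p, ccccccccccccb, $)
  read c, top $: go to r, push YY$ → (r, cccccccccccb, YY$)
  read c, top Y: go to r, push ε → (r, ccccccccccb, Y$)
  read c, top Y: go to r, push ε → (r, cccccccccb, $)
  ε-move, top $: go to p, push Y$ → (p, cccccccccb, Y$)
  ε-move, top Y: go to p, push ε → (p, cccccccccb, $)
  read c, top $: go to r, push YY$ → (r, ccccccccb, YY$)
  read c, top Y: go to r, push ε → (r, cccccccb, Y$)
  read c, top Y: go to r, push ε → (r, ccccccb, $)
  ε-move, top $: go to p, push Y$ → (p, ccccccb, Y$)
  ε-move, top Y: go to p, push ε → (p, ccccccb, $)
  read c, top $: go to r, push YY$ → (r, cccccb, YY$)
  read c, top Y: go to r, push ε → (r, ccccb, Y$)
  read c, top Y: go to r, push ε → (r, cccb, $)
  ε-move, top $: go to p, push Y$ → (p, cccb, Y$)
  ε-move, top Y: go to p, push ε → (p, cccb, $)
  read c, top $: go to r, push YY$ → (r, ccb, YY$)
  read c, top Y: go to r, push ε → (r, cb, Y$)
  read c, top Y: go to r, push ε → (r, b, $)
  ε-move, top $: go to p, push Y$ → (p, b, Y$)
  ε-move, top Y: go to p, push ε → (p, b, $)
  read b, top $: go to q, push ε → (q, ε, ε)
All input consumed and the stack is empty.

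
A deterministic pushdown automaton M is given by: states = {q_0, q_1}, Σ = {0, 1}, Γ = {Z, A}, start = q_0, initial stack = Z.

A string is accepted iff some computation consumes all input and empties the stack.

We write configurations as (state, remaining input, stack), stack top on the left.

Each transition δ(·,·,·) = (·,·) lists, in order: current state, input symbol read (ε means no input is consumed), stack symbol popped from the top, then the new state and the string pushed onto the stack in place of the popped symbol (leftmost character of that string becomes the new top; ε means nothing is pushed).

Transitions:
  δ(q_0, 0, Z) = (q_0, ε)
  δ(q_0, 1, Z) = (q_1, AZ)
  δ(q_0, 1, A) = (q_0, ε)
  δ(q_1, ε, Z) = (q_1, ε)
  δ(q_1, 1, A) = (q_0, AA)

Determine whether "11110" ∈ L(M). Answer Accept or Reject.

(q_0, 11110, Z) ⊢ (q_1, 1110, AZ) ⊢ (q_0, 110, AAZ) ⊢ (q_0, 10, AZ) ⊢ (q_0, 0, Z) ⊢ (q_0, ε, ε)
All input consumed and the stack is empty.

Accept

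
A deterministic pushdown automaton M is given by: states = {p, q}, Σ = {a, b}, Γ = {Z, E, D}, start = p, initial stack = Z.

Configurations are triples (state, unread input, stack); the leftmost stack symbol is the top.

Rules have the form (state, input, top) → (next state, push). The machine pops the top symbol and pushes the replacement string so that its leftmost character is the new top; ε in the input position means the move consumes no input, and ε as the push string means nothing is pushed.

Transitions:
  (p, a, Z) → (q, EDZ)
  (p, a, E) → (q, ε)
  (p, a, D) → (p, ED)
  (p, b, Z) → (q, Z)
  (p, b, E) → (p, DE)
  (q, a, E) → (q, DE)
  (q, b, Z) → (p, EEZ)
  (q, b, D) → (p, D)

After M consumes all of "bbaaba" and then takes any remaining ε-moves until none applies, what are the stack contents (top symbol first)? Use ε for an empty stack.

(p, bbaaba, Z)
  read b, top Z: go to q, push Z → (q, baaba, Z)
  read b, top Z: go to p, push EEZ → (p, aaba, EEZ)
  read a, top E: go to q, push ε → (q, aba, EZ)
  read a, top E: go to q, push DE → (q, ba, DEZ)
  read b, top D: go to p, push D → (p, a, DEZ)
  read a, top D: go to p, push ED → (p, ε, EDEZ)
All input consumed in state p with stack EDEZ.

EDEZ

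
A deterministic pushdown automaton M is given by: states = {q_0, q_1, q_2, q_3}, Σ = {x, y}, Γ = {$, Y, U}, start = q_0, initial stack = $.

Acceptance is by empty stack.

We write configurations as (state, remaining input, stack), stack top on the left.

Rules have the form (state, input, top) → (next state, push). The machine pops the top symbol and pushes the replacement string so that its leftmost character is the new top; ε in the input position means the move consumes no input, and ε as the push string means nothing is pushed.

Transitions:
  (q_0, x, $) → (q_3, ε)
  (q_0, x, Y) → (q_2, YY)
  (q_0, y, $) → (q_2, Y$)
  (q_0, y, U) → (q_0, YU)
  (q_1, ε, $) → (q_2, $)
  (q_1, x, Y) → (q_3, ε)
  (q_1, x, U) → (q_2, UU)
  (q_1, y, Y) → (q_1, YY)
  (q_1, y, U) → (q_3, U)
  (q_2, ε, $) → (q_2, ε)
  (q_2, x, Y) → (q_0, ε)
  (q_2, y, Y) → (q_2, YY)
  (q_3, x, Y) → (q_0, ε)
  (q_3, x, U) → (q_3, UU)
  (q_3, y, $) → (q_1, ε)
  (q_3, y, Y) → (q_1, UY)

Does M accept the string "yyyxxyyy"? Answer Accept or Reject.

(q_0, yyyxxyyy, $)
  read y, top $: go to q_2, push Y$ → (q_2, yyxxyyy, Y$)
  read y, top Y: go to q_2, push YY → (q_2, yxxyyy, YY$)
  read y, top Y: go to q_2, push YY → (q_2, xxyyy, YYY$)
  read x, top Y: go to q_0, push ε → (q_0, xyyy, YY$)
  read x, top Y: go to q_2, push YY → (q_2, yyy, YYY$)
  read y, top Y: go to q_2, push YY → (q_2, yy, YYYY$)
  read y, top Y: go to q_2, push YY → (q_2, y, YYYYY$)
  read y, top Y: go to q_2, push YY → (q_2, ε, YYYYYY$)
All input consumed; stack is YYYYYY$, not empty, and no further ε-move applies.

Reject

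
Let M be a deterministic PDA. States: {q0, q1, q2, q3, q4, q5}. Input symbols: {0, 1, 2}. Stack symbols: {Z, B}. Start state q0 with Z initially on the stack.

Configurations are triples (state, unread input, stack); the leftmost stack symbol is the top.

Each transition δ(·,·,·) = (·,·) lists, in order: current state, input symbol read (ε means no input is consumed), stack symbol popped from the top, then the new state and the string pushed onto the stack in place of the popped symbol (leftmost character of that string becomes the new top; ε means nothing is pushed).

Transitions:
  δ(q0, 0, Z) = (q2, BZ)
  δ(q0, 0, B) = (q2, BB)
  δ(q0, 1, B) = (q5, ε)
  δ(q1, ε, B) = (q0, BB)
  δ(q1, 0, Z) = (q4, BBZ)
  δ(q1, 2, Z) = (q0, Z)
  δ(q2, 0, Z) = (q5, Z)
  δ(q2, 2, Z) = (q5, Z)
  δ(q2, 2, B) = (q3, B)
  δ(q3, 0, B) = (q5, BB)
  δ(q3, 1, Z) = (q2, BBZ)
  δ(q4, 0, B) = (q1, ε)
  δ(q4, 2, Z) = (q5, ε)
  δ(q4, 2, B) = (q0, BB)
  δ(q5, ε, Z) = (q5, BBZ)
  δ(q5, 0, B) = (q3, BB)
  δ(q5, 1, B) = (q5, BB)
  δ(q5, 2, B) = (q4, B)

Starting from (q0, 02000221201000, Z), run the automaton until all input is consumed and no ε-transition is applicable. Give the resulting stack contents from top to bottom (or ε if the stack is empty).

(q0, 02000221201000, Z) ⊢ (q2, 2000221201000, BZ) ⊢ (q3, 000221201000, BZ) ⊢ (q5, 00221201000, BBZ) ⊢ (q3, 0221201000, BBBZ) ⊢ (q5, 221201000, BBBBZ) ⊢ (q4, 21201000, BBBBZ) ⊢ (q0, 1201000, BBBBBZ) ⊢ (q5, 201000, BBBBZ) ⊢ (q4, 01000, BBBBZ) ⊢ (q1, 1000, BBBZ) ⊢ (q0, 1000, BBBBZ) ⊢ (q5, 000, BBBZ) ⊢ (q3, 00, BBBBZ) ⊢ (q5, 0, BBBBBZ) ⊢ (q3, ε, BBBBBBZ)
All input consumed in state q3 with stack BBBBBBZ.

BBBBBBZ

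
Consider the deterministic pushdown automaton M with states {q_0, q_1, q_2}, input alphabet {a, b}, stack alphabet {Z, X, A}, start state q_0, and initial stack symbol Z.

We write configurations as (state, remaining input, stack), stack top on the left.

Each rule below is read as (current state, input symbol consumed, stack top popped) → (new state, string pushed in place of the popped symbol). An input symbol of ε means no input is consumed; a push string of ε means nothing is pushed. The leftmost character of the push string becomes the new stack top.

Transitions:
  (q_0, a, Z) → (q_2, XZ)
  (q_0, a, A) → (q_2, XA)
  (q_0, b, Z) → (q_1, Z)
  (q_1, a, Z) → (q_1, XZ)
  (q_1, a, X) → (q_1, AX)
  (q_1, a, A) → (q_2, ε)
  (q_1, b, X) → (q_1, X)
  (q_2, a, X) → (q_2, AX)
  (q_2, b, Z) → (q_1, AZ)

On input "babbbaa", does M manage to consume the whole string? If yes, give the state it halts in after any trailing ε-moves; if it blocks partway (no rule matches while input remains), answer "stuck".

(q_0, babbbaa, Z) ⊢ (q_1, abbbaa, Z) ⊢ (q_1, bbbaa, XZ) ⊢ (q_1, bbaa, XZ) ⊢ (q_1, baa, XZ) ⊢ (q_1, aa, XZ) ⊢ (q_1, a, AXZ) ⊢ (q_2, ε, XZ)
All input consumed; M is in state q_2.

q_2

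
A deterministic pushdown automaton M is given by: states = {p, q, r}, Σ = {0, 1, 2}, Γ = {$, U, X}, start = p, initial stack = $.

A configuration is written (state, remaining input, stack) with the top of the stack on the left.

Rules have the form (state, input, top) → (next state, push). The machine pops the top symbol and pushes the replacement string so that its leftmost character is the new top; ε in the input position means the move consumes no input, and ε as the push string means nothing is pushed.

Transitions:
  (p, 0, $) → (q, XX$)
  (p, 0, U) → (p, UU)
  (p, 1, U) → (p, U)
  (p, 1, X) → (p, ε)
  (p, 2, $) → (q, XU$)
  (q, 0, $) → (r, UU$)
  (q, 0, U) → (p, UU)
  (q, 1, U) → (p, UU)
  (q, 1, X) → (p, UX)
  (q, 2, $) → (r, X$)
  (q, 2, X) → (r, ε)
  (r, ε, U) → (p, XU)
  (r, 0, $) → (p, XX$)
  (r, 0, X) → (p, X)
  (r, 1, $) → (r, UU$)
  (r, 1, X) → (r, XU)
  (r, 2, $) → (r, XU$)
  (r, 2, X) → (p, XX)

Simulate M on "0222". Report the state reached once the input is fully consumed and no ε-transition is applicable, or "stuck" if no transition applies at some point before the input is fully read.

(p, 0222, $)
  read 0, top $: go to q, push XX$ → (q, 222, XX$)
  read 2, top X: go to r, push ε → (r, 22, X$)
  read 2, top X: go to p, push XX → (p, 2, XX$)
No transition for (p, 2, top X); M blocks with input 2 remaining.

stuck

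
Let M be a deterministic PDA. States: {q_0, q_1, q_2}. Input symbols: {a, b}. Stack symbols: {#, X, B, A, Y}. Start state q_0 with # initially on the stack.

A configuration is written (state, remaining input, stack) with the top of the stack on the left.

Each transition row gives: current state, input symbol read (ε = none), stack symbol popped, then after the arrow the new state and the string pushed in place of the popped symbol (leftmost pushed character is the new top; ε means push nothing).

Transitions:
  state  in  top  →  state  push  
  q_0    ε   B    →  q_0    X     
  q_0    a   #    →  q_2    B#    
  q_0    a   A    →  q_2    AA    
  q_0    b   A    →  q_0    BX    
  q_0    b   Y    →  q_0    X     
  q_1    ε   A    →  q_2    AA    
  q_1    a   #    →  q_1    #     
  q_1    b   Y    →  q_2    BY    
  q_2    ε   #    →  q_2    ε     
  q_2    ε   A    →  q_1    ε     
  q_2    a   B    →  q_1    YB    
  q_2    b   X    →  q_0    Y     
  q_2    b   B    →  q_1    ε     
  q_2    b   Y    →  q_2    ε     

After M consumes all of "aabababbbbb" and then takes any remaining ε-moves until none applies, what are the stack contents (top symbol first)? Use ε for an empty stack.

(q_0, aabababbbbb, #)
  read a, top #: go to q_2, push B# → (q_2, abababbbbb, B#)
  read a, top B: go to q_1, push YB → (q_1, bababbbbb, YB#)
  read b, top Y: go to q_2, push BY → (q_2, ababbbbb, BYB#)
  read a, top B: go to q_1, push YB → (q_1, babbbbb, YBYB#)
  read b, top Y: go to q_2, push BY → (q_2, abbbbb, BYBYB#)
  read a, top B: go to q_1, push YB → (q_1, bbbbb, YBYBYB#)
  read b, top Y: go to q_2, push BY → (q_2, bbbb, BYBYBYB#)
  read b, top B: go to q_1, push ε → (q_1, bbb, YBYBYB#)
  read b, top Y: go to q_2, push BY → (q_2, bb, BYBYBYB#)
  read b, top B: go to q_1, push ε → (q_1, b, YBYBYB#)
  read b, top Y: go to q_2, push BY → (q_2, ε, BYBYBYB#)
All input consumed in state q_2 with stack BYBYBYB#.

BYBYBYB#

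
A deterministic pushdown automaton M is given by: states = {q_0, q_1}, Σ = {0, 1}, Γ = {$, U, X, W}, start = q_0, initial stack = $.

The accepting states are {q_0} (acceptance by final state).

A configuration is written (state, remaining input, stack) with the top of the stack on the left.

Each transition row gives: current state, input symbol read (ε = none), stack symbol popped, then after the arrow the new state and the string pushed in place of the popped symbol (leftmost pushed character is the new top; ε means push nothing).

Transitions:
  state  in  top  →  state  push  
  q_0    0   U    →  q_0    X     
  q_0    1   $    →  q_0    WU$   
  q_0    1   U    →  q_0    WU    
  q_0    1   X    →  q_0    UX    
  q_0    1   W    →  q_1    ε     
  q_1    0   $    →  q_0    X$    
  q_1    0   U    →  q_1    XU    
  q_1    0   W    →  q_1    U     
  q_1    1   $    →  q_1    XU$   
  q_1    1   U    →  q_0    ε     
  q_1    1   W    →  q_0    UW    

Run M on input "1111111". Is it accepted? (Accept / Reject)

Accept

(q_0, 1111111, $) ⊢ (q_0, 111111, WU$) ⊢ (q_1, 11111, U$) ⊢ (q_0, 1111, $) ⊢ (q_0, 111, WU$) ⊢ (q_1, 11, U$) ⊢ (q_0, 1, $) ⊢ (q_0, ε, WU$)
All input consumed; state q_0 ∈ F.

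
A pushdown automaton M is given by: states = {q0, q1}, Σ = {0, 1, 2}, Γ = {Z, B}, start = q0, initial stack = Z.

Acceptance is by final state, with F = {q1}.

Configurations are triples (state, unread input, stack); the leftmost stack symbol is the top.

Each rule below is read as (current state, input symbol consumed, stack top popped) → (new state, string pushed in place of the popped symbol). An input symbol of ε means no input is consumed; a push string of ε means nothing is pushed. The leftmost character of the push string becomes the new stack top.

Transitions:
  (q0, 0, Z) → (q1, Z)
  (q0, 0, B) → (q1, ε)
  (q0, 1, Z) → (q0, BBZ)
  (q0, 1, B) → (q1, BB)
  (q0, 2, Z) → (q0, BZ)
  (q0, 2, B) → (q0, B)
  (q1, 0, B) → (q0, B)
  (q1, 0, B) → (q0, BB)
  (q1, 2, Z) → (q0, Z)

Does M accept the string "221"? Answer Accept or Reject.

Accept

One accepting computation: (q0, 221, Z) ⊢ (q0, 21, BZ) ⊢ (q0, 1, BZ) ⊢ (q1, ε, BBZ)
All input consumed and state q1 ∈ F.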